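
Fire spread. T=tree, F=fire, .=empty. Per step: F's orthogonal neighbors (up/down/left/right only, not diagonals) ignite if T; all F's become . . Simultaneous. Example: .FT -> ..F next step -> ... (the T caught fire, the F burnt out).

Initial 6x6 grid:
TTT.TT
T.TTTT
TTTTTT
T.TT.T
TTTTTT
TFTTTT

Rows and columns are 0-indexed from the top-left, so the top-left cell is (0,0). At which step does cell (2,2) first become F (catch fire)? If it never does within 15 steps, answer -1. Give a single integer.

Step 1: cell (2,2)='T' (+3 fires, +1 burnt)
Step 2: cell (2,2)='T' (+3 fires, +3 burnt)
Step 3: cell (2,2)='T' (+4 fires, +3 burnt)
Step 4: cell (2,2)='F' (+5 fires, +4 burnt)
  -> target ignites at step 4
Step 5: cell (2,2)='.' (+5 fires, +5 burnt)
Step 6: cell (2,2)='.' (+5 fires, +5 burnt)
Step 7: cell (2,2)='.' (+3 fires, +5 burnt)
Step 8: cell (2,2)='.' (+2 fires, +3 burnt)
Step 9: cell (2,2)='.' (+1 fires, +2 burnt)
Step 10: cell (2,2)='.' (+0 fires, +1 burnt)
  fire out at step 10

4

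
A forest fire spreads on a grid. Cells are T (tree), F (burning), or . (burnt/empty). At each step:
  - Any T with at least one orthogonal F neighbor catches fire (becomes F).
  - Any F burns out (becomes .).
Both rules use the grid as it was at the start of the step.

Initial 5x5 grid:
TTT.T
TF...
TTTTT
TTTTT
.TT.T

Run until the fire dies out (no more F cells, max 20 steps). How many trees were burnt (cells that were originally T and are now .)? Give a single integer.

Answer: 17

Derivation:
Step 1: +3 fires, +1 burnt (F count now 3)
Step 2: +5 fires, +3 burnt (F count now 5)
Step 3: +4 fires, +5 burnt (F count now 4)
Step 4: +3 fires, +4 burnt (F count now 3)
Step 5: +1 fires, +3 burnt (F count now 1)
Step 6: +1 fires, +1 burnt (F count now 1)
Step 7: +0 fires, +1 burnt (F count now 0)
Fire out after step 7
Initially T: 18, now '.': 24
Total burnt (originally-T cells now '.'): 17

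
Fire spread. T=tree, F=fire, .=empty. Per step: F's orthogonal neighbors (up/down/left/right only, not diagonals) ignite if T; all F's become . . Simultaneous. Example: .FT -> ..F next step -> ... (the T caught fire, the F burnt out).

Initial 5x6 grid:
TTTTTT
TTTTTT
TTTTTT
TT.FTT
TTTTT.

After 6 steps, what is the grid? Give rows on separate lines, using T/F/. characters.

Step 1: 3 trees catch fire, 1 burn out
  TTTTTT
  TTTTTT
  TTTFTT
  TT..FT
  TTTFT.
Step 2: 6 trees catch fire, 3 burn out
  TTTTTT
  TTTFTT
  TTF.FT
  TT...F
  TTF.F.
Step 3: 6 trees catch fire, 6 burn out
  TTTFTT
  TTF.FT
  TF...F
  TT....
  TF....
Step 4: 7 trees catch fire, 6 burn out
  TTF.FT
  TF...F
  F.....
  TF....
  F.....
Step 5: 4 trees catch fire, 7 burn out
  TF...F
  F.....
  ......
  F.....
  ......
Step 6: 1 trees catch fire, 4 burn out
  F.....
  ......
  ......
  ......
  ......

F.....
......
......
......
......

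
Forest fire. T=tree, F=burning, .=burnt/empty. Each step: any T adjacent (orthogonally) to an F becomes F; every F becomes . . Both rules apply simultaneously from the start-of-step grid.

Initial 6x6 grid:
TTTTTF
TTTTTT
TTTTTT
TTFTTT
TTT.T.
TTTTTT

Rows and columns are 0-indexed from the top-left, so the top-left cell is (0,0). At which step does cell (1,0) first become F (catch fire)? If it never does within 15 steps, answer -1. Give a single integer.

Step 1: cell (1,0)='T' (+6 fires, +2 burnt)
Step 2: cell (1,0)='T' (+10 fires, +6 burnt)
Step 3: cell (1,0)='T' (+10 fires, +10 burnt)
Step 4: cell (1,0)='F' (+4 fires, +10 burnt)
  -> target ignites at step 4
Step 5: cell (1,0)='.' (+2 fires, +4 burnt)
Step 6: cell (1,0)='.' (+0 fires, +2 burnt)
  fire out at step 6

4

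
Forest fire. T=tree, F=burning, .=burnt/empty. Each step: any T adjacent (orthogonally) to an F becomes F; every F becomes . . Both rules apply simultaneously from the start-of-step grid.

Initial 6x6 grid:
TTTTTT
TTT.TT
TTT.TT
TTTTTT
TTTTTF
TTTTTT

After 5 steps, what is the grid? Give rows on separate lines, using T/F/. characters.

Step 1: 3 trees catch fire, 1 burn out
  TTTTTT
  TTT.TT
  TTT.TT
  TTTTTF
  TTTTF.
  TTTTTF
Step 2: 4 trees catch fire, 3 burn out
  TTTTTT
  TTT.TT
  TTT.TF
  TTTTF.
  TTTF..
  TTTTF.
Step 3: 5 trees catch fire, 4 burn out
  TTTTTT
  TTT.TF
  TTT.F.
  TTTF..
  TTF...
  TTTF..
Step 4: 5 trees catch fire, 5 burn out
  TTTTTF
  TTT.F.
  TTT...
  TTF...
  TF....
  TTF...
Step 5: 5 trees catch fire, 5 burn out
  TTTTF.
  TTT...
  TTF...
  TF....
  F.....
  TF....

TTTTF.
TTT...
TTF...
TF....
F.....
TF....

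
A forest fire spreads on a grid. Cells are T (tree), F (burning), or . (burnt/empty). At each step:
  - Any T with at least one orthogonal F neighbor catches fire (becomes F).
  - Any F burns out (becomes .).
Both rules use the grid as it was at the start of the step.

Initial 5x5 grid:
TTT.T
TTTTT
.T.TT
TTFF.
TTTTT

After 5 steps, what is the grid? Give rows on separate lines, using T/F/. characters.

Step 1: 4 trees catch fire, 2 burn out
  TTT.T
  TTTTT
  .T.FT
  TF...
  TTFFT
Step 2: 6 trees catch fire, 4 burn out
  TTT.T
  TTTFT
  .F..F
  F....
  TF..F
Step 3: 4 trees catch fire, 6 burn out
  TTT.T
  TFF.F
  .....
  .....
  F....
Step 4: 4 trees catch fire, 4 burn out
  TFF.F
  F....
  .....
  .....
  .....
Step 5: 1 trees catch fire, 4 burn out
  F....
  .....
  .....
  .....
  .....

F....
.....
.....
.....
.....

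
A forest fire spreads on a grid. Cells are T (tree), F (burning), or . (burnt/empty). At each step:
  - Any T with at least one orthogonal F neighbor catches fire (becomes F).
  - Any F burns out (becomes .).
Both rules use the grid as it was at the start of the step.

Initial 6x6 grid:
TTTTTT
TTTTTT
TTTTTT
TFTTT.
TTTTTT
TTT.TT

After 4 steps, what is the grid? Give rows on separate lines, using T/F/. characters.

Step 1: 4 trees catch fire, 1 burn out
  TTTTTT
  TTTTTT
  TFTTTT
  F.FTT.
  TFTTTT
  TTT.TT
Step 2: 7 trees catch fire, 4 burn out
  TTTTTT
  TFTTTT
  F.FTTT
  ...FT.
  F.FTTT
  TFT.TT
Step 3: 8 trees catch fire, 7 burn out
  TFTTTT
  F.FTTT
  ...FTT
  ....F.
  ...FTT
  F.F.TT
Step 4: 5 trees catch fire, 8 burn out
  F.FTTT
  ...FTT
  ....FT
  ......
  ....FT
  ....TT

F.FTTT
...FTT
....FT
......
....FT
....TT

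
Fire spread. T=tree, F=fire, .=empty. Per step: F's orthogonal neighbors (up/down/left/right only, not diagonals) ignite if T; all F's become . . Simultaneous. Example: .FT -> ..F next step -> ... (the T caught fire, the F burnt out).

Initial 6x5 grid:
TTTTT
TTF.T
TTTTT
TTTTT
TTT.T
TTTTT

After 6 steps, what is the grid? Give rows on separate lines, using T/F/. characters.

Step 1: 3 trees catch fire, 1 burn out
  TTFTT
  TF..T
  TTFTT
  TTTTT
  TTT.T
  TTTTT
Step 2: 6 trees catch fire, 3 burn out
  TF.FT
  F...T
  TF.FT
  TTFTT
  TTT.T
  TTTTT
Step 3: 7 trees catch fire, 6 burn out
  F...F
  ....T
  F...F
  TF.FT
  TTF.T
  TTTTT
Step 4: 5 trees catch fire, 7 burn out
  .....
  ....F
  .....
  F...F
  TF..T
  TTFTT
Step 5: 4 trees catch fire, 5 burn out
  .....
  .....
  .....
  .....
  F...F
  TF.FT
Step 6: 2 trees catch fire, 4 burn out
  .....
  .....
  .....
  .....
  .....
  F...F

.....
.....
.....
.....
.....
F...F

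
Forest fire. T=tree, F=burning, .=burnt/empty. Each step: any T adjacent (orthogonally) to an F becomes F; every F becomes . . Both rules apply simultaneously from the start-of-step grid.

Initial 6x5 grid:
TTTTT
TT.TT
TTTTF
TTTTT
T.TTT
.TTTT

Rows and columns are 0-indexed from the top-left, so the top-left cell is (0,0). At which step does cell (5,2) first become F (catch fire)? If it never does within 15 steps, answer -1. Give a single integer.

Step 1: cell (5,2)='T' (+3 fires, +1 burnt)
Step 2: cell (5,2)='T' (+5 fires, +3 burnt)
Step 3: cell (5,2)='T' (+5 fires, +5 burnt)
Step 4: cell (5,2)='T' (+6 fires, +5 burnt)
Step 5: cell (5,2)='F' (+4 fires, +6 burnt)
  -> target ignites at step 5
Step 6: cell (5,2)='.' (+3 fires, +4 burnt)
Step 7: cell (5,2)='.' (+0 fires, +3 burnt)
  fire out at step 7

5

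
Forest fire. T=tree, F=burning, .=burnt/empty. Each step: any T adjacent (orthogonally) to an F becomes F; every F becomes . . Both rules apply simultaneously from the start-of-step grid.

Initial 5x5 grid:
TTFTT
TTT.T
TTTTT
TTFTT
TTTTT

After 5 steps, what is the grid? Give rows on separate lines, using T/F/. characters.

Step 1: 7 trees catch fire, 2 burn out
  TF.FT
  TTF.T
  TTFTT
  TF.FT
  TTFTT
Step 2: 9 trees catch fire, 7 burn out
  F...F
  TF..T
  TF.FT
  F...F
  TF.FT
Step 3: 6 trees catch fire, 9 burn out
  .....
  F...F
  F...F
  .....
  F...F
Step 4: 0 trees catch fire, 6 burn out
  .....
  .....
  .....
  .....
  .....
Step 5: 0 trees catch fire, 0 burn out
  .....
  .....
  .....
  .....
  .....

.....
.....
.....
.....
.....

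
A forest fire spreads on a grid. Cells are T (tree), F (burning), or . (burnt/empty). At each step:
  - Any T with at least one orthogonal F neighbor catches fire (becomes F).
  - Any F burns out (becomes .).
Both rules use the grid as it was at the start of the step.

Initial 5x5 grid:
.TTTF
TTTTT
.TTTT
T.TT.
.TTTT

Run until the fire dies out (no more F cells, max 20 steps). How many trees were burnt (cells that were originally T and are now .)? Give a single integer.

Step 1: +2 fires, +1 burnt (F count now 2)
Step 2: +3 fires, +2 burnt (F count now 3)
Step 3: +3 fires, +3 burnt (F count now 3)
Step 4: +3 fires, +3 burnt (F count now 3)
Step 5: +4 fires, +3 burnt (F count now 4)
Step 6: +2 fires, +4 burnt (F count now 2)
Step 7: +1 fires, +2 burnt (F count now 1)
Step 8: +0 fires, +1 burnt (F count now 0)
Fire out after step 8
Initially T: 19, now '.': 24
Total burnt (originally-T cells now '.'): 18

Answer: 18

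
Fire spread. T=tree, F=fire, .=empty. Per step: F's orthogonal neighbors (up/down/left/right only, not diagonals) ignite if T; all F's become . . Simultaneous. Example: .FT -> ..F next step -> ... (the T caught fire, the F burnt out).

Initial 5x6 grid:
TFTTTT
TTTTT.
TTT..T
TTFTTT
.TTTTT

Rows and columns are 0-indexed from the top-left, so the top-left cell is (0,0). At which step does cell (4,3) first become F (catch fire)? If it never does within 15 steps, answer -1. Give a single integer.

Step 1: cell (4,3)='T' (+7 fires, +2 burnt)
Step 2: cell (4,3)='F' (+8 fires, +7 burnt)
  -> target ignites at step 2
Step 3: cell (4,3)='.' (+5 fires, +8 burnt)
Step 4: cell (4,3)='.' (+4 fires, +5 burnt)
Step 5: cell (4,3)='.' (+0 fires, +4 burnt)
  fire out at step 5

2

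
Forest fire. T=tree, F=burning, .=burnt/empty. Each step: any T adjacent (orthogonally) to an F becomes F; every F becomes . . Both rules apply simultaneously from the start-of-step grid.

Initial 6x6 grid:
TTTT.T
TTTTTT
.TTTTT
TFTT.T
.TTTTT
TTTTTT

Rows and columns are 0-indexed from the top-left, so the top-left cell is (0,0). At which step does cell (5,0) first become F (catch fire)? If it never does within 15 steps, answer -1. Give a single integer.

Step 1: cell (5,0)='T' (+4 fires, +1 burnt)
Step 2: cell (5,0)='T' (+5 fires, +4 burnt)
Step 3: cell (5,0)='F' (+7 fires, +5 burnt)
  -> target ignites at step 3
Step 4: cell (5,0)='.' (+6 fires, +7 burnt)
Step 5: cell (5,0)='.' (+5 fires, +6 burnt)
Step 6: cell (5,0)='.' (+3 fires, +5 burnt)
Step 7: cell (5,0)='.' (+1 fires, +3 burnt)
Step 8: cell (5,0)='.' (+0 fires, +1 burnt)
  fire out at step 8

3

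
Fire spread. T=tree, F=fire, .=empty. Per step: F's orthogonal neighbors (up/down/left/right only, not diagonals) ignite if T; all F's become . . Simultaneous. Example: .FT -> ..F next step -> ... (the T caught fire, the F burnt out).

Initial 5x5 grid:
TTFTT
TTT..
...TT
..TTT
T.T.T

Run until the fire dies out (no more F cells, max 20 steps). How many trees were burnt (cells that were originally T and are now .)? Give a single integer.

Answer: 7

Derivation:
Step 1: +3 fires, +1 burnt (F count now 3)
Step 2: +3 fires, +3 burnt (F count now 3)
Step 3: +1 fires, +3 burnt (F count now 1)
Step 4: +0 fires, +1 burnt (F count now 0)
Fire out after step 4
Initially T: 15, now '.': 17
Total burnt (originally-T cells now '.'): 7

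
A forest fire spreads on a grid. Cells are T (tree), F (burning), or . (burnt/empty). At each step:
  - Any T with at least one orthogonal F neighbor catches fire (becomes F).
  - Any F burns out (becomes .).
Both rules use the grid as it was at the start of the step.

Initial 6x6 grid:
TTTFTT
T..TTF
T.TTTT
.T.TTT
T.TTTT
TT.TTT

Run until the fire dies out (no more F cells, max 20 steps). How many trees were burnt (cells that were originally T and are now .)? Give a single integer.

Answer: 23

Derivation:
Step 1: +6 fires, +2 burnt (F count now 6)
Step 2: +4 fires, +6 burnt (F count now 4)
Step 3: +5 fires, +4 burnt (F count now 5)
Step 4: +4 fires, +5 burnt (F count now 4)
Step 5: +4 fires, +4 burnt (F count now 4)
Step 6: +0 fires, +4 burnt (F count now 0)
Fire out after step 6
Initially T: 27, now '.': 32
Total burnt (originally-T cells now '.'): 23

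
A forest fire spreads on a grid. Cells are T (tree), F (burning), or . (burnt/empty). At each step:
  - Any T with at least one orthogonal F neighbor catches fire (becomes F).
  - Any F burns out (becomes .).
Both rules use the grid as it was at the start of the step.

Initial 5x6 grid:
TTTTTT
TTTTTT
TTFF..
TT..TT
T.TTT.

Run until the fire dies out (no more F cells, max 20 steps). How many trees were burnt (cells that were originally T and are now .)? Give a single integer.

Step 1: +3 fires, +2 burnt (F count now 3)
Step 2: +6 fires, +3 burnt (F count now 6)
Step 3: +5 fires, +6 burnt (F count now 5)
Step 4: +3 fires, +5 burnt (F count now 3)
Step 5: +0 fires, +3 burnt (F count now 0)
Fire out after step 5
Initially T: 22, now '.': 25
Total burnt (originally-T cells now '.'): 17

Answer: 17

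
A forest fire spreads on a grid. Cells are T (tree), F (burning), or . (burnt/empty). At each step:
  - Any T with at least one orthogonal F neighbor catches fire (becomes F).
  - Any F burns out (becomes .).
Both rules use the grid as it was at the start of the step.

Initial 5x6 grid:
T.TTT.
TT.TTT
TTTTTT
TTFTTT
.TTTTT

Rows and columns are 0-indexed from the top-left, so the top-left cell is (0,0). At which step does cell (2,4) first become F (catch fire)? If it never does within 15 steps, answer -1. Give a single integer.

Step 1: cell (2,4)='T' (+4 fires, +1 burnt)
Step 2: cell (2,4)='T' (+6 fires, +4 burnt)
Step 3: cell (2,4)='F' (+6 fires, +6 burnt)
  -> target ignites at step 3
Step 4: cell (2,4)='.' (+5 fires, +6 burnt)
Step 5: cell (2,4)='.' (+4 fires, +5 burnt)
Step 6: cell (2,4)='.' (+0 fires, +4 burnt)
  fire out at step 6

3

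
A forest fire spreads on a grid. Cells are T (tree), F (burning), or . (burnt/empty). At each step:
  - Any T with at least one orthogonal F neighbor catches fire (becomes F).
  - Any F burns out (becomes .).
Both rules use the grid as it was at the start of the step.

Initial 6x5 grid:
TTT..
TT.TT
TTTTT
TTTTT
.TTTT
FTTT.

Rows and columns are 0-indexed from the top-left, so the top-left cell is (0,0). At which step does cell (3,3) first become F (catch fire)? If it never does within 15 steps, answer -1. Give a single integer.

Step 1: cell (3,3)='T' (+1 fires, +1 burnt)
Step 2: cell (3,3)='T' (+2 fires, +1 burnt)
Step 3: cell (3,3)='T' (+3 fires, +2 burnt)
Step 4: cell (3,3)='T' (+4 fires, +3 burnt)
Step 5: cell (3,3)='F' (+5 fires, +4 burnt)
  -> target ignites at step 5
Step 6: cell (3,3)='.' (+4 fires, +5 burnt)
Step 7: cell (3,3)='.' (+4 fires, +4 burnt)
Step 8: cell (3,3)='.' (+1 fires, +4 burnt)
Step 9: cell (3,3)='.' (+0 fires, +1 burnt)
  fire out at step 9

5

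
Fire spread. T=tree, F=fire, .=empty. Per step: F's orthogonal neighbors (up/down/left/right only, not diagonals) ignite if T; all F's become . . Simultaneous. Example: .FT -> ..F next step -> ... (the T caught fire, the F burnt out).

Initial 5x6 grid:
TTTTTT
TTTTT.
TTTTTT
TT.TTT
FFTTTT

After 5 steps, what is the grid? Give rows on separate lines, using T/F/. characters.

Step 1: 3 trees catch fire, 2 burn out
  TTTTTT
  TTTTT.
  TTTTTT
  FF.TTT
  ..FTTT
Step 2: 3 trees catch fire, 3 burn out
  TTTTTT
  TTTTT.
  FFTTTT
  ...TTT
  ...FTT
Step 3: 5 trees catch fire, 3 burn out
  TTTTTT
  FFTTT.
  ..FTTT
  ...FTT
  ....FT
Step 4: 6 trees catch fire, 5 burn out
  FFTTTT
  ..FTT.
  ...FTT
  ....FT
  .....F
Step 5: 4 trees catch fire, 6 burn out
  ..FTTT
  ...FT.
  ....FT
  .....F
  ......

..FTTT
...FT.
....FT
.....F
......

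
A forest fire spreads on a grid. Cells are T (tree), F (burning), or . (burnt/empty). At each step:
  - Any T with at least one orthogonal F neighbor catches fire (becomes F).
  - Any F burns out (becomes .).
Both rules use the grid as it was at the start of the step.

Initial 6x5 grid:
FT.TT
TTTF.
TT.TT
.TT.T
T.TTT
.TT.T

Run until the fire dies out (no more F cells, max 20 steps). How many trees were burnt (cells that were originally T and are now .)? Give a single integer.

Step 1: +5 fires, +2 burnt (F count now 5)
Step 2: +4 fires, +5 burnt (F count now 4)
Step 3: +2 fires, +4 burnt (F count now 2)
Step 4: +2 fires, +2 burnt (F count now 2)
Step 5: +3 fires, +2 burnt (F count now 3)
Step 6: +1 fires, +3 burnt (F count now 1)
Step 7: +1 fires, +1 burnt (F count now 1)
Step 8: +1 fires, +1 burnt (F count now 1)
Step 9: +0 fires, +1 burnt (F count now 0)
Fire out after step 9
Initially T: 20, now '.': 29
Total burnt (originally-T cells now '.'): 19

Answer: 19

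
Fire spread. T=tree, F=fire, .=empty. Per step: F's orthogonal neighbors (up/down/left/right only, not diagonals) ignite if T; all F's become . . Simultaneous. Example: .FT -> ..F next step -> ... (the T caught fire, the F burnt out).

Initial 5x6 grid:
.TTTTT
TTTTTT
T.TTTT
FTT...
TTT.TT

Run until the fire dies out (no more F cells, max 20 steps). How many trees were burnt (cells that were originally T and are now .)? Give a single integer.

Answer: 21

Derivation:
Step 1: +3 fires, +1 burnt (F count now 3)
Step 2: +3 fires, +3 burnt (F count now 3)
Step 3: +3 fires, +3 burnt (F count now 3)
Step 4: +3 fires, +3 burnt (F count now 3)
Step 5: +3 fires, +3 burnt (F count now 3)
Step 6: +3 fires, +3 burnt (F count now 3)
Step 7: +2 fires, +3 burnt (F count now 2)
Step 8: +1 fires, +2 burnt (F count now 1)
Step 9: +0 fires, +1 burnt (F count now 0)
Fire out after step 9
Initially T: 23, now '.': 28
Total burnt (originally-T cells now '.'): 21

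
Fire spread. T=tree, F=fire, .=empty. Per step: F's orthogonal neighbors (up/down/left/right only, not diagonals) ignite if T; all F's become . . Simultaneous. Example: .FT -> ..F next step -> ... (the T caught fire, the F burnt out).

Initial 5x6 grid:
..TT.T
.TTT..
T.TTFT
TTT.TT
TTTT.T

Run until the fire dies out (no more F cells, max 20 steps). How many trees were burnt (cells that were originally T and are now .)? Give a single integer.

Step 1: +3 fires, +1 burnt (F count now 3)
Step 2: +3 fires, +3 burnt (F count now 3)
Step 3: +4 fires, +3 burnt (F count now 4)
Step 4: +4 fires, +4 burnt (F count now 4)
Step 5: +3 fires, +4 burnt (F count now 3)
Step 6: +2 fires, +3 burnt (F count now 2)
Step 7: +0 fires, +2 burnt (F count now 0)
Fire out after step 7
Initially T: 20, now '.': 29
Total burnt (originally-T cells now '.'): 19

Answer: 19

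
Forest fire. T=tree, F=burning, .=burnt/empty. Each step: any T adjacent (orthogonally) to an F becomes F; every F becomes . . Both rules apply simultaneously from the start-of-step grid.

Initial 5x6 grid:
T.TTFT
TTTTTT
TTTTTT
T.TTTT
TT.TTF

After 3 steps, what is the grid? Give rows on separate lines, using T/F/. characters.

Step 1: 5 trees catch fire, 2 burn out
  T.TF.F
  TTTTFT
  TTTTTT
  T.TTTF
  TT.TF.
Step 2: 7 trees catch fire, 5 burn out
  T.F...
  TTTF.F
  TTTTFF
  T.TTF.
  TT.F..
Step 3: 3 trees catch fire, 7 burn out
  T.....
  TTF...
  TTTF..
  T.TF..
  TT....

T.....
TTF...
TTTF..
T.TF..
TT....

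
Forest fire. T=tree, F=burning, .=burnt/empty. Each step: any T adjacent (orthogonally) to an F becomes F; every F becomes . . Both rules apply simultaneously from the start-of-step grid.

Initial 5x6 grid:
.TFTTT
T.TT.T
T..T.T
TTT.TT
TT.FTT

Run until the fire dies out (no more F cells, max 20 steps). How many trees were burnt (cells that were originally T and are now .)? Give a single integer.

Step 1: +4 fires, +2 burnt (F count now 4)
Step 2: +4 fires, +4 burnt (F count now 4)
Step 3: +3 fires, +4 burnt (F count now 3)
Step 4: +2 fires, +3 burnt (F count now 2)
Step 5: +0 fires, +2 burnt (F count now 0)
Fire out after step 5
Initially T: 20, now '.': 23
Total burnt (originally-T cells now '.'): 13

Answer: 13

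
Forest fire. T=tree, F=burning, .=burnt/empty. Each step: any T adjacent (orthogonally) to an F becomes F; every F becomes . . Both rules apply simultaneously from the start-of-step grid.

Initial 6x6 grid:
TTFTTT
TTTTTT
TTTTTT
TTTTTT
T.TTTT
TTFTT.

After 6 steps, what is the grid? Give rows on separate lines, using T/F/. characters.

Step 1: 6 trees catch fire, 2 burn out
  TF.FTT
  TTFTTT
  TTTTTT
  TTTTTT
  T.FTTT
  TF.FT.
Step 2: 9 trees catch fire, 6 burn out
  F...FT
  TF.FTT
  TTFTTT
  TTFTTT
  T..FTT
  F...F.
Step 3: 9 trees catch fire, 9 burn out
  .....F
  F...FT
  TF.FTT
  TF.FTT
  F...FT
  ......
Step 4: 6 trees catch fire, 9 burn out
  ......
  .....F
  F...FT
  F...FT
  .....F
  ......
Step 5: 2 trees catch fire, 6 burn out
  ......
  ......
  .....F
  .....F
  ......
  ......
Step 6: 0 trees catch fire, 2 burn out
  ......
  ......
  ......
  ......
  ......
  ......

......
......
......
......
......
......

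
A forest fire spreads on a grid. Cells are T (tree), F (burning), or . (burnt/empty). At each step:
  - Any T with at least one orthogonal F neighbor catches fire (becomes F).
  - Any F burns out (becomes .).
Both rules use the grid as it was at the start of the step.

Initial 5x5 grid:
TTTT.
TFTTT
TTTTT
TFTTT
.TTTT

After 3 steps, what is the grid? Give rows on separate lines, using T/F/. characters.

Step 1: 7 trees catch fire, 2 burn out
  TFTT.
  F.FTT
  TFTTT
  F.FTT
  .FTTT
Step 2: 7 trees catch fire, 7 burn out
  F.FT.
  ...FT
  F.FTT
  ...FT
  ..FTT
Step 3: 5 trees catch fire, 7 burn out
  ...F.
  ....F
  ...FT
  ....F
  ...FT

...F.
....F
...FT
....F
...FT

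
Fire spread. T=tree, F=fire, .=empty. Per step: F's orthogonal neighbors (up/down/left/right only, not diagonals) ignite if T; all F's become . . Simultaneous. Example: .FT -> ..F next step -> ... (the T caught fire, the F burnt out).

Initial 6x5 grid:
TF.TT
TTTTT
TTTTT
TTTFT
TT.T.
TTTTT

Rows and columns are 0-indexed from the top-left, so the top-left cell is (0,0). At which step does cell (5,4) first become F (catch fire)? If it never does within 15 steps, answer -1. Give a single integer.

Step 1: cell (5,4)='T' (+6 fires, +2 burnt)
Step 2: cell (5,4)='T' (+8 fires, +6 burnt)
Step 3: cell (5,4)='F' (+7 fires, +8 burnt)
  -> target ignites at step 3
Step 4: cell (5,4)='.' (+3 fires, +7 burnt)
Step 5: cell (5,4)='.' (+1 fires, +3 burnt)
Step 6: cell (5,4)='.' (+0 fires, +1 burnt)
  fire out at step 6

3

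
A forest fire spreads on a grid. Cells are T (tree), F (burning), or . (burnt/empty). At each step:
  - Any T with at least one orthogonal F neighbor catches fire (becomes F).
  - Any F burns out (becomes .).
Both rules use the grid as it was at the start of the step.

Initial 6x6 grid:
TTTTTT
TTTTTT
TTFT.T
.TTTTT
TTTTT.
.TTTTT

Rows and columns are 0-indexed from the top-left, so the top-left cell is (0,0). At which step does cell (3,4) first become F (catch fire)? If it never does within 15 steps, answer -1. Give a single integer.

Step 1: cell (3,4)='T' (+4 fires, +1 burnt)
Step 2: cell (3,4)='T' (+7 fires, +4 burnt)
Step 3: cell (3,4)='F' (+8 fires, +7 burnt)
  -> target ignites at step 3
Step 4: cell (3,4)='.' (+8 fires, +8 burnt)
Step 5: cell (3,4)='.' (+3 fires, +8 burnt)
Step 6: cell (3,4)='.' (+1 fires, +3 burnt)
Step 7: cell (3,4)='.' (+0 fires, +1 burnt)
  fire out at step 7

3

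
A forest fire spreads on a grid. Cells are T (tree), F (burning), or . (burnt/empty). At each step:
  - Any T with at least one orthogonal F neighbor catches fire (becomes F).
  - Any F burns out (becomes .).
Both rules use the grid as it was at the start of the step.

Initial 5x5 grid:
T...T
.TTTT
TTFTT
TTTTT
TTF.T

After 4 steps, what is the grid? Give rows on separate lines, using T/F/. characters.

Step 1: 5 trees catch fire, 2 burn out
  T...T
  .TFTT
  TF.FT
  TTFTT
  TF..T
Step 2: 7 trees catch fire, 5 burn out
  T...T
  .F.FT
  F...F
  TF.FT
  F...T
Step 3: 3 trees catch fire, 7 burn out
  T...T
  ....F
  .....
  F...F
  ....T
Step 4: 2 trees catch fire, 3 burn out
  T...F
  .....
  .....
  .....
  ....F

T...F
.....
.....
.....
....F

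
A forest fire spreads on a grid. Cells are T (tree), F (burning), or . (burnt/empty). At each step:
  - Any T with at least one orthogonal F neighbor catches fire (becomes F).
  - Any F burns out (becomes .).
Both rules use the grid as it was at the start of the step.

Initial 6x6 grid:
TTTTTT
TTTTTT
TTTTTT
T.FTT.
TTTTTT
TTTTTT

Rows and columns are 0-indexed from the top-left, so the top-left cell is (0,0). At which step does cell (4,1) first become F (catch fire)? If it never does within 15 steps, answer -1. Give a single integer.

Step 1: cell (4,1)='T' (+3 fires, +1 burnt)
Step 2: cell (4,1)='F' (+7 fires, +3 burnt)
  -> target ignites at step 2
Step 3: cell (4,1)='.' (+9 fires, +7 burnt)
Step 4: cell (4,1)='.' (+9 fires, +9 burnt)
Step 5: cell (4,1)='.' (+4 fires, +9 burnt)
Step 6: cell (4,1)='.' (+1 fires, +4 burnt)
Step 7: cell (4,1)='.' (+0 fires, +1 burnt)
  fire out at step 7

2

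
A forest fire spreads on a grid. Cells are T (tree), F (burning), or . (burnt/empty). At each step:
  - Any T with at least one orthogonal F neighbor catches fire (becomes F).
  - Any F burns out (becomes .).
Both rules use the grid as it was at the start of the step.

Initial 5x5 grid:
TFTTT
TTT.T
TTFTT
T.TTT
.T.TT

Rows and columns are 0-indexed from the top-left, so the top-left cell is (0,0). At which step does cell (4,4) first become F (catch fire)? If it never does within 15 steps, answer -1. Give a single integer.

Step 1: cell (4,4)='T' (+7 fires, +2 burnt)
Step 2: cell (4,4)='T' (+5 fires, +7 burnt)
Step 3: cell (4,4)='T' (+5 fires, +5 burnt)
Step 4: cell (4,4)='F' (+1 fires, +5 burnt)
  -> target ignites at step 4
Step 5: cell (4,4)='.' (+0 fires, +1 burnt)
  fire out at step 5

4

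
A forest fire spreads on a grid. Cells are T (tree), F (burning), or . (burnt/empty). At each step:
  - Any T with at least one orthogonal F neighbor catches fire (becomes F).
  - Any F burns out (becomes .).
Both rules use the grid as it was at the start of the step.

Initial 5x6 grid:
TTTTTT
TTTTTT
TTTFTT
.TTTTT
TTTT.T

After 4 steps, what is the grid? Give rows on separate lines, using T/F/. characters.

Step 1: 4 trees catch fire, 1 burn out
  TTTTTT
  TTTFTT
  TTF.FT
  .TTFTT
  TTTT.T
Step 2: 8 trees catch fire, 4 burn out
  TTTFTT
  TTF.FT
  TF...F
  .TF.FT
  TTTF.T
Step 3: 8 trees catch fire, 8 burn out
  TTF.FT
  TF...F
  F.....
  .F...F
  TTF..T
Step 4: 5 trees catch fire, 8 burn out
  TF...F
  F.....
  ......
  ......
  TF...F

TF...F
F.....
......
......
TF...F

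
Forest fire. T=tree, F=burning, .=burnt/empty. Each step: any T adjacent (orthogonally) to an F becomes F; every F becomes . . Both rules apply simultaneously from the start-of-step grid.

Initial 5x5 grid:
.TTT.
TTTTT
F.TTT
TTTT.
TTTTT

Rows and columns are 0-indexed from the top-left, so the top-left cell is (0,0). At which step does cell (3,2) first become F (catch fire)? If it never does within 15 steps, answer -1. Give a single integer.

Step 1: cell (3,2)='T' (+2 fires, +1 burnt)
Step 2: cell (3,2)='T' (+3 fires, +2 burnt)
Step 3: cell (3,2)='F' (+4 fires, +3 burnt)
  -> target ignites at step 3
Step 4: cell (3,2)='.' (+5 fires, +4 burnt)
Step 5: cell (3,2)='.' (+4 fires, +5 burnt)
Step 6: cell (3,2)='.' (+2 fires, +4 burnt)
Step 7: cell (3,2)='.' (+0 fires, +2 burnt)
  fire out at step 7

3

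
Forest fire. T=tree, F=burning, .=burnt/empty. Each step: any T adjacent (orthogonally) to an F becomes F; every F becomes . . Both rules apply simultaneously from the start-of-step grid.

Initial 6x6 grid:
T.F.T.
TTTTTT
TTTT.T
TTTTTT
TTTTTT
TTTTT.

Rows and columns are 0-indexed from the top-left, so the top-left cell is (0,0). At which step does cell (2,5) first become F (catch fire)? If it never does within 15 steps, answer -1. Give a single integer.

Step 1: cell (2,5)='T' (+1 fires, +1 burnt)
Step 2: cell (2,5)='T' (+3 fires, +1 burnt)
Step 3: cell (2,5)='T' (+5 fires, +3 burnt)
Step 4: cell (2,5)='T' (+7 fires, +5 burnt)
Step 5: cell (2,5)='F' (+6 fires, +7 burnt)
  -> target ignites at step 5
Step 6: cell (2,5)='.' (+5 fires, +6 burnt)
Step 7: cell (2,5)='.' (+3 fires, +5 burnt)
Step 8: cell (2,5)='.' (+0 fires, +3 burnt)
  fire out at step 8

5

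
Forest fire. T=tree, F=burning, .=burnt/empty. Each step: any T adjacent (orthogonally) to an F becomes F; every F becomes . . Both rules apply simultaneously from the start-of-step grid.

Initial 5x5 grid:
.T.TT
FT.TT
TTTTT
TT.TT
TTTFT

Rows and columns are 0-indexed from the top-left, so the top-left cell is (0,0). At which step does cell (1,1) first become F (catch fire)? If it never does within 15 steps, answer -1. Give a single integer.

Step 1: cell (1,1)='F' (+5 fires, +2 burnt)
  -> target ignites at step 1
Step 2: cell (1,1)='.' (+6 fires, +5 burnt)
Step 3: cell (1,1)='.' (+5 fires, +6 burnt)
Step 4: cell (1,1)='.' (+2 fires, +5 burnt)
Step 5: cell (1,1)='.' (+1 fires, +2 burnt)
Step 6: cell (1,1)='.' (+0 fires, +1 burnt)
  fire out at step 6

1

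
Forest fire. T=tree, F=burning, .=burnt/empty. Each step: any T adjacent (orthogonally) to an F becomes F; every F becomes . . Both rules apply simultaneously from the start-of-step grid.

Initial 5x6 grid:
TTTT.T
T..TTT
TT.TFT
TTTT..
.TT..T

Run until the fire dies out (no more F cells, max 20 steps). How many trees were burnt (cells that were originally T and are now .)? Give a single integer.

Step 1: +3 fires, +1 burnt (F count now 3)
Step 2: +3 fires, +3 burnt (F count now 3)
Step 3: +3 fires, +3 burnt (F count now 3)
Step 4: +3 fires, +3 burnt (F count now 3)
Step 5: +4 fires, +3 burnt (F count now 4)
Step 6: +2 fires, +4 burnt (F count now 2)
Step 7: +1 fires, +2 burnt (F count now 1)
Step 8: +0 fires, +1 burnt (F count now 0)
Fire out after step 8
Initially T: 20, now '.': 29
Total burnt (originally-T cells now '.'): 19

Answer: 19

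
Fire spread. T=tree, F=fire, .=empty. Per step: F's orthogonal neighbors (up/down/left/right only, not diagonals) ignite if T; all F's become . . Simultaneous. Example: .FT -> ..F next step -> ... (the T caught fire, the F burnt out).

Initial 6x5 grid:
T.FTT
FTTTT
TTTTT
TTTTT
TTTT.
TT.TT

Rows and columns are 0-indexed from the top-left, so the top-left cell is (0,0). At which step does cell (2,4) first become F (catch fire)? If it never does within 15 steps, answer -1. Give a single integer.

Step 1: cell (2,4)='T' (+5 fires, +2 burnt)
Step 2: cell (2,4)='T' (+5 fires, +5 burnt)
Step 3: cell (2,4)='T' (+5 fires, +5 burnt)
Step 4: cell (2,4)='F' (+5 fires, +5 burnt)
  -> target ignites at step 4
Step 5: cell (2,4)='.' (+3 fires, +5 burnt)
Step 6: cell (2,4)='.' (+1 fires, +3 burnt)
Step 7: cell (2,4)='.' (+1 fires, +1 burnt)
Step 8: cell (2,4)='.' (+0 fires, +1 burnt)
  fire out at step 8

4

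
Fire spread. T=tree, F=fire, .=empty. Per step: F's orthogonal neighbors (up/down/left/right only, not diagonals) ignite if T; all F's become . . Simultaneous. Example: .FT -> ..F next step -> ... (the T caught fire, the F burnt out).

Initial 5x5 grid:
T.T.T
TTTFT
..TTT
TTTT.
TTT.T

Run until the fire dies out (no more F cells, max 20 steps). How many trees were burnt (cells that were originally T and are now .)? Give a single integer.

Answer: 17

Derivation:
Step 1: +3 fires, +1 burnt (F count now 3)
Step 2: +6 fires, +3 burnt (F count now 6)
Step 3: +2 fires, +6 burnt (F count now 2)
Step 4: +3 fires, +2 burnt (F count now 3)
Step 5: +2 fires, +3 burnt (F count now 2)
Step 6: +1 fires, +2 burnt (F count now 1)
Step 7: +0 fires, +1 burnt (F count now 0)
Fire out after step 7
Initially T: 18, now '.': 24
Total burnt (originally-T cells now '.'): 17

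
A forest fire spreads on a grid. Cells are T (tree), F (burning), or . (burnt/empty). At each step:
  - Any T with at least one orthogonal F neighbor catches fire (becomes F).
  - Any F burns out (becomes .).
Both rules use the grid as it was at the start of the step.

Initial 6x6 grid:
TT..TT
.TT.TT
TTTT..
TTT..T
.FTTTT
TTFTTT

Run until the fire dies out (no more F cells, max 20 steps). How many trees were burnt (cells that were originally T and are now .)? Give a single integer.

Answer: 21

Derivation:
Step 1: +4 fires, +2 burnt (F count now 4)
Step 2: +6 fires, +4 burnt (F count now 6)
Step 3: +5 fires, +6 burnt (F count now 5)
Step 4: +4 fires, +5 burnt (F count now 4)
Step 5: +2 fires, +4 burnt (F count now 2)
Step 6: +0 fires, +2 burnt (F count now 0)
Fire out after step 6
Initially T: 25, now '.': 32
Total burnt (originally-T cells now '.'): 21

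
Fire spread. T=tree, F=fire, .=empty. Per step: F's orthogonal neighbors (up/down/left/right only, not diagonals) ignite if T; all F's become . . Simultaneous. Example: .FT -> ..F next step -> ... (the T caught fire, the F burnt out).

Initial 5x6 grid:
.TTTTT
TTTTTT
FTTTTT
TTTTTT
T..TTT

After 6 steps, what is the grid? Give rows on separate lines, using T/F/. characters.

Step 1: 3 trees catch fire, 1 burn out
  .TTTTT
  FTTTTT
  .FTTTT
  FTTTTT
  T..TTT
Step 2: 4 trees catch fire, 3 burn out
  .TTTTT
  .FTTTT
  ..FTTT
  .FTTTT
  F..TTT
Step 3: 4 trees catch fire, 4 burn out
  .FTTTT
  ..FTTT
  ...FTT
  ..FTTT
  ...TTT
Step 4: 4 trees catch fire, 4 burn out
  ..FTTT
  ...FTT
  ....FT
  ...FTT
  ...TTT
Step 5: 5 trees catch fire, 4 burn out
  ...FTT
  ....FT
  .....F
  ....FT
  ...FTT
Step 6: 4 trees catch fire, 5 burn out
  ....FT
  .....F
  ......
  .....F
  ....FT

....FT
.....F
......
.....F
....FT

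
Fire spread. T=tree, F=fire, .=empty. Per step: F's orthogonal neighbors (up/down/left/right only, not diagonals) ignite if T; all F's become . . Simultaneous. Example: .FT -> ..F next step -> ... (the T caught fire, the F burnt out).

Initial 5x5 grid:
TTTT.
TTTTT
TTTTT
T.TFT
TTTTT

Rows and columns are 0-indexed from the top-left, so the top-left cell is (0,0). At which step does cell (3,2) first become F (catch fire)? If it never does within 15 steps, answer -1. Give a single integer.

Step 1: cell (3,2)='F' (+4 fires, +1 burnt)
  -> target ignites at step 1
Step 2: cell (3,2)='.' (+5 fires, +4 burnt)
Step 3: cell (3,2)='.' (+5 fires, +5 burnt)
Step 4: cell (3,2)='.' (+4 fires, +5 burnt)
Step 5: cell (3,2)='.' (+3 fires, +4 burnt)
Step 6: cell (3,2)='.' (+1 fires, +3 burnt)
Step 7: cell (3,2)='.' (+0 fires, +1 burnt)
  fire out at step 7

1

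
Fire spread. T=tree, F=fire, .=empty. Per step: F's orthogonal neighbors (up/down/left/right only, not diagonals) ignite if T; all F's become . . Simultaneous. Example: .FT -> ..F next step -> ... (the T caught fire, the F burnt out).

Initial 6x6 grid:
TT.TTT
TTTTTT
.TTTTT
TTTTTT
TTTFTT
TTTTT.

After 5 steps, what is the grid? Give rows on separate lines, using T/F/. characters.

Step 1: 4 trees catch fire, 1 burn out
  TT.TTT
  TTTTTT
  .TTTTT
  TTTFTT
  TTF.FT
  TTTFT.
Step 2: 7 trees catch fire, 4 burn out
  TT.TTT
  TTTTTT
  .TTFTT
  TTF.FT
  TF...F
  TTF.F.
Step 3: 7 trees catch fire, 7 burn out
  TT.TTT
  TTTFTT
  .TF.FT
  TF...F
  F.....
  TF....
Step 4: 7 trees catch fire, 7 burn out
  TT.FTT
  TTF.FT
  .F...F
  F.....
  ......
  F.....
Step 5: 3 trees catch fire, 7 burn out
  TT..FT
  TF...F
  ......
  ......
  ......
  ......

TT..FT
TF...F
......
......
......
......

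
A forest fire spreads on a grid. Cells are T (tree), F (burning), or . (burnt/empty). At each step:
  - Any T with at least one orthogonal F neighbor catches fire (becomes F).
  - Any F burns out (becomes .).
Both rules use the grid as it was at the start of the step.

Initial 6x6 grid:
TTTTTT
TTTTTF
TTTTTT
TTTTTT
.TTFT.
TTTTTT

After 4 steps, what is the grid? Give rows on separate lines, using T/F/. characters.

Step 1: 7 trees catch fire, 2 burn out
  TTTTTF
  TTTTF.
  TTTTTF
  TTTFTT
  .TF.F.
  TTTFTT
Step 2: 10 trees catch fire, 7 burn out
  TTTTF.
  TTTF..
  TTTFF.
  TTF.FF
  .F....
  TTF.FT
Step 3: 6 trees catch fire, 10 burn out
  TTTF..
  TTF...
  TTF...
  TF....
  ......
  TF...F
Step 4: 5 trees catch fire, 6 burn out
  TTF...
  TF....
  TF....
  F.....
  ......
  F.....

TTF...
TF....
TF....
F.....
......
F.....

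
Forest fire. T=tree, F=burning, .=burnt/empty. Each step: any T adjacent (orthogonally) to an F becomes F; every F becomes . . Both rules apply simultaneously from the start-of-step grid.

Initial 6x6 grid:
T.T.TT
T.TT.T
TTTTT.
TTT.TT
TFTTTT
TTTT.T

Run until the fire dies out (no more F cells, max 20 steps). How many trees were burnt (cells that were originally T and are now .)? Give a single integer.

Step 1: +4 fires, +1 burnt (F count now 4)
Step 2: +6 fires, +4 burnt (F count now 6)
Step 3: +4 fires, +6 burnt (F count now 4)
Step 4: +5 fires, +4 burnt (F count now 5)
Step 5: +6 fires, +5 burnt (F count now 6)
Step 6: +0 fires, +6 burnt (F count now 0)
Fire out after step 6
Initially T: 28, now '.': 33
Total burnt (originally-T cells now '.'): 25

Answer: 25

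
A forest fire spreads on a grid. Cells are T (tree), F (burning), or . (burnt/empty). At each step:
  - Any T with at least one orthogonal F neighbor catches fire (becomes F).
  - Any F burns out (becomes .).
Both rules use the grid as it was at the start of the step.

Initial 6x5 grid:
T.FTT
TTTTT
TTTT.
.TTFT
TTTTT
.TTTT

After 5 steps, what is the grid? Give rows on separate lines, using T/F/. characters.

Step 1: 6 trees catch fire, 2 burn out
  T..FT
  TTFTT
  TTTF.
  .TF.F
  TTTFT
  .TTTT
Step 2: 8 trees catch fire, 6 burn out
  T...F
  TF.FT
  TTF..
  .F...
  TTF.F
  .TTFT
Step 3: 6 trees catch fire, 8 burn out
  T....
  F...F
  TF...
  .....
  TF...
  .TF.F
Step 4: 4 trees catch fire, 6 burn out
  F....
  .....
  F....
  .....
  F....
  .F...
Step 5: 0 trees catch fire, 4 burn out
  .....
  .....
  .....
  .....
  .....
  .....

.....
.....
.....
.....
.....
.....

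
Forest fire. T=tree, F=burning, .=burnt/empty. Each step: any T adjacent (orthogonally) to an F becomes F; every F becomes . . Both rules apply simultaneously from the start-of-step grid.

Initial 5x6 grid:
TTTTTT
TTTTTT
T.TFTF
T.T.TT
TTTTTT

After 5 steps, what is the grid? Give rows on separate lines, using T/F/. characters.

Step 1: 5 trees catch fire, 2 burn out
  TTTTTT
  TTTFTF
  T.F.F.
  T.T.TF
  TTTTTT
Step 2: 7 trees catch fire, 5 burn out
  TTTFTF
  TTF.F.
  T.....
  T.F.F.
  TTTTTF
Step 3: 5 trees catch fire, 7 burn out
  TTF.F.
  TF....
  T.....
  T.....
  TTFTF.
Step 4: 4 trees catch fire, 5 burn out
  TF....
  F.....
  T.....
  T.....
  TF.F..
Step 5: 3 trees catch fire, 4 burn out
  F.....
  ......
  F.....
  T.....
  F.....

F.....
......
F.....
T.....
F.....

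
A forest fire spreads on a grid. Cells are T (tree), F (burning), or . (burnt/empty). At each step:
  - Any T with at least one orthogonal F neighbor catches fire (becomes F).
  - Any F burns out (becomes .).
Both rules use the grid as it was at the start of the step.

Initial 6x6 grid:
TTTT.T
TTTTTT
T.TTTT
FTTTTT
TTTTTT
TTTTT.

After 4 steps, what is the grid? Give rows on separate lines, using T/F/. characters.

Step 1: 3 trees catch fire, 1 burn out
  TTTT.T
  TTTTTT
  F.TTTT
  .FTTTT
  FTTTTT
  TTTTT.
Step 2: 4 trees catch fire, 3 burn out
  TTTT.T
  FTTTTT
  ..TTTT
  ..FTTT
  .FTTTT
  FTTTT.
Step 3: 6 trees catch fire, 4 burn out
  FTTT.T
  .FTTTT
  ..FTTT
  ...FTT
  ..FTTT
  .FTTT.
Step 4: 6 trees catch fire, 6 burn out
  .FTT.T
  ..FTTT
  ...FTT
  ....FT
  ...FTT
  ..FTT.

.FTT.T
..FTTT
...FTT
....FT
...FTT
..FTT.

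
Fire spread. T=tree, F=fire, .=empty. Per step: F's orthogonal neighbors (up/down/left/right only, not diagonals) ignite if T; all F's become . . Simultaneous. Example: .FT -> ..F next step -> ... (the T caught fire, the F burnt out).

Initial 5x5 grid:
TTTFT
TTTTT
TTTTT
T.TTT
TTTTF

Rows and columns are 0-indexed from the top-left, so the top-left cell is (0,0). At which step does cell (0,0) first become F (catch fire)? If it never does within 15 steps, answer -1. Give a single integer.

Step 1: cell (0,0)='T' (+5 fires, +2 burnt)
Step 2: cell (0,0)='T' (+7 fires, +5 burnt)
Step 3: cell (0,0)='F' (+5 fires, +7 burnt)
  -> target ignites at step 3
Step 4: cell (0,0)='.' (+3 fires, +5 burnt)
Step 5: cell (0,0)='.' (+2 fires, +3 burnt)
Step 6: cell (0,0)='.' (+0 fires, +2 burnt)
  fire out at step 6

3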